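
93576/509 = 93576/509=183.84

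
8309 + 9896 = 18205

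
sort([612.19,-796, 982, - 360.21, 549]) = [-796,  -  360.21,549,612.19, 982] 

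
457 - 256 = 201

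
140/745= 28/149 = 0.19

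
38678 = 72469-33791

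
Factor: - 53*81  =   - 3^4 *53^1 = - 4293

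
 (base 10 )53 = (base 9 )58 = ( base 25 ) 23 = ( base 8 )65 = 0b110101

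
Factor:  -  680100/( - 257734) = 340050/128867  =  2^1 * 3^1* 5^2*31^(  -  1)*2267^1*4157^( - 1 ) 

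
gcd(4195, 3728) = 1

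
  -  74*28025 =-2073850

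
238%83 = 72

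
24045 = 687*35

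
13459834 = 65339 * 206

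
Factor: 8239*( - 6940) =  - 2^2* 5^1 * 7^1*11^1*107^1*347^1 = - 57178660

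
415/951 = 415/951 = 0.44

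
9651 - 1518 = 8133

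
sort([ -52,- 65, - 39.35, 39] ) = [-65, - 52, - 39.35,39]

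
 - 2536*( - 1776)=4503936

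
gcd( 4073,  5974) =1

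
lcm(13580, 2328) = 81480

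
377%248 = 129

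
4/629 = 4/629=0.01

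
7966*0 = 0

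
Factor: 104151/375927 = 233/841 = 29^(-2)* 233^1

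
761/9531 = 761/9531 = 0.08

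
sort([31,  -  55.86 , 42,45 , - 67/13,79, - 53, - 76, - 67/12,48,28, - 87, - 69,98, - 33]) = [ - 87, - 76, - 69,-55.86 , - 53, - 33, - 67/12, - 67/13 , 28,31,42,45,48,79,98]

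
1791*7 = 12537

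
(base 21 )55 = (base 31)3H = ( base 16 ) 6e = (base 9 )132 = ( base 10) 110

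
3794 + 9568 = 13362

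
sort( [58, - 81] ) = [ - 81, 58 ] 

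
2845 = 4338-1493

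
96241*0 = 0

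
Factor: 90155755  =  5^1*18031151^1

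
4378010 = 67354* 65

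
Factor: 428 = 2^2*107^1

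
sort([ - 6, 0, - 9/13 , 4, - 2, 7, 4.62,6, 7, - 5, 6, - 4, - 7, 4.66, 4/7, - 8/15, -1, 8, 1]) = [- 7, - 6, - 5, - 4, -2, - 1, - 9/13,  -  8/15,  0 , 4/7,1, 4,4.62, 4.66 , 6,6,  7, 7 , 8 ] 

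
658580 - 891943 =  - 233363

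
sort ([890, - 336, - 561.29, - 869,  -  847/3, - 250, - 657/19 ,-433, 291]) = [ - 869, - 561.29, - 433, - 336, - 847/3, - 250, - 657/19 , 291,890] 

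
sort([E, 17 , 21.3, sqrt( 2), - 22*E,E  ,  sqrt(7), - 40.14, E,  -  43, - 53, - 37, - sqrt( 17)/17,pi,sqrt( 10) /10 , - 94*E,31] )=[-94 * E,-22*E , - 53, - 43, - 40.14, - 37, - sqrt( 17)/17,sqrt( 10 ) /10, sqrt( 2 ),sqrt( 7),E,E, E,pi,  17, 21.3,31 ]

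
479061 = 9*53229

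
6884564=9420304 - 2535740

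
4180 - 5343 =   -  1163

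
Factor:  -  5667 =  - 3^1*1889^1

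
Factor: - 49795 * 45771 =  - 3^1 *5^1*11^1*19^1*23^1*73^1*433^1 = - 2279166945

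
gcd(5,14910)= 5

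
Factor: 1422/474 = 3 = 3^1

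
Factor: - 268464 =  - 2^4*3^1*7^1 * 17^1*47^1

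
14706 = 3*4902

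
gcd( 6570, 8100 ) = 90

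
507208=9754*52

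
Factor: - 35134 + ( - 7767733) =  - 1181^1*6607^1 = - 7802867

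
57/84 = 19/28 = 0.68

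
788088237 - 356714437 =431373800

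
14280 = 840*17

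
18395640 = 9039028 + 9356612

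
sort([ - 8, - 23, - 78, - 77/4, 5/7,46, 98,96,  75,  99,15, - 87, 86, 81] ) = [ - 87,-78 ,  -  23, - 77/4, - 8,5/7, 15,46,75 , 81,86, 96, 98, 99 ]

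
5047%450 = 97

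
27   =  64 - 37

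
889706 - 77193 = 812513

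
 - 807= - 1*807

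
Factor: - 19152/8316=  - 2^2*3^( - 1)*11^( - 1 )*19^1= - 76/33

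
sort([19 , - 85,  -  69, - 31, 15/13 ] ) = [ - 85, - 69,-31, 15/13, 19 ] 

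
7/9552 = 7/9552 = 0.00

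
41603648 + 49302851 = 90906499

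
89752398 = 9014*9957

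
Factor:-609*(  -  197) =119973  =  3^1*7^1*29^1*197^1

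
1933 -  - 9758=11691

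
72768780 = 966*75330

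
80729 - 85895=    -5166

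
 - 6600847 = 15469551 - 22070398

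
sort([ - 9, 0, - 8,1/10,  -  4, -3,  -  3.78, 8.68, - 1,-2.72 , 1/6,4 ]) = [ - 9,- 8,  -  4, - 3.78, - 3,- 2.72, - 1,0,1/10, 1/6, 4,8.68]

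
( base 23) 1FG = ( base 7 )2411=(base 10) 890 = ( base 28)13M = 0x37A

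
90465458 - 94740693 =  - 4275235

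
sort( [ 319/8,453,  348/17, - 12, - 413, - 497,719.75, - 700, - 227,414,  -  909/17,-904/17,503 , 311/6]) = [ - 700, - 497, - 413, - 227,  -  909/17, - 904/17, - 12,348/17, 319/8,311/6,  414,453,503,719.75]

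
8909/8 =8909/8 = 1113.62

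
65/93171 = 5/7167 = 0.00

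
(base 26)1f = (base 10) 41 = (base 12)35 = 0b101001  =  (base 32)19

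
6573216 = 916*7176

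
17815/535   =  3563/107 = 33.30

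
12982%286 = 112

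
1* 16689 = 16689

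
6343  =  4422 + 1921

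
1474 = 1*1474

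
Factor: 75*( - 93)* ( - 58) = 2^1*3^2*5^2*29^1*31^1= 404550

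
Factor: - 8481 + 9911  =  1430=2^1*5^1*11^1*13^1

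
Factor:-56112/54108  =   - 28/27 = - 2^2*3^( - 3) * 7^1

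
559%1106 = 559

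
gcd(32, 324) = 4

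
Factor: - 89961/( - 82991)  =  3^1*37^ ( - 1)*157^1*191^1 *2243^( - 1 ) 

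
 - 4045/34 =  - 4045/34 = - 118.97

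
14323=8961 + 5362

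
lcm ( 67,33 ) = 2211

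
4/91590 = 2/45795 = 0.00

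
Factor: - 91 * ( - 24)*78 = 2^4*3^2*  7^1*13^2 = 170352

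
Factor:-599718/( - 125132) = 2^( -1 )*3^1*41^( - 1 )*131^1 = 393/82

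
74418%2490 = 2208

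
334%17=11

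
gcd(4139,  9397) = 1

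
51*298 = 15198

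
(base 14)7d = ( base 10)111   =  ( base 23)4J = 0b1101111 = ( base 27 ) 43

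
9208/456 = 20 + 11/57 = 20.19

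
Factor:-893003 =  - 893003^1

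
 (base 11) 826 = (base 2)1111100100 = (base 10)996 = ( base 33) U6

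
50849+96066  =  146915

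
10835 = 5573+5262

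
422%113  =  83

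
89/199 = 89/199= 0.45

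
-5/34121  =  -1 + 34116/34121 = -0.00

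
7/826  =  1/118 =0.01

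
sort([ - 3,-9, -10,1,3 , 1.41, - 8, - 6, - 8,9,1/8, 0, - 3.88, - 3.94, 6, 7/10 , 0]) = [ - 10 , - 9,-8, - 8 , - 6, -3.94, - 3.88, - 3,0,0,1/8, 7/10, 1, 1.41 , 3,6,9]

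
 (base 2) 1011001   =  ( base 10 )89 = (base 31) 2R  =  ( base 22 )41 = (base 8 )131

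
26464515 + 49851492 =76316007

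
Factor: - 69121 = - 13^2 * 409^1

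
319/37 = 319/37= 8.62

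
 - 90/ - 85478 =45/42739 = 0.00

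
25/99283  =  25/99283 = 0.00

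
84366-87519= - 3153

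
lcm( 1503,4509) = 4509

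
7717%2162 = 1231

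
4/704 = 1/176=0.01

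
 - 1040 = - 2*520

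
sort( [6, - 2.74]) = [ - 2.74 , 6]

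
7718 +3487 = 11205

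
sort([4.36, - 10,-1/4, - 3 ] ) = [ - 10, - 3, -1/4,4.36]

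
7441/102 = 7441/102 = 72.95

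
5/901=5/901 = 0.01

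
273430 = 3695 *74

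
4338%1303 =429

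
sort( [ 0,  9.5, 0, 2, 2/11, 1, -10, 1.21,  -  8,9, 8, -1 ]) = [  -  10, - 8,-1, 0 , 0, 2/11,1,1.21, 2,8, 9, 9.5 ] 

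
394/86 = 197/43 = 4.58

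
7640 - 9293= -1653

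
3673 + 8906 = 12579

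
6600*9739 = 64277400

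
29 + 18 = 47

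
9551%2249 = 555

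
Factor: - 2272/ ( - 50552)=2^2*89^(-1) = 4/89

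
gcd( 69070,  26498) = 2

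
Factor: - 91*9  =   - 3^2*7^1*13^1 = -  819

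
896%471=425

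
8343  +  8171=16514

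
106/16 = 53/8= 6.62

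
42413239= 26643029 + 15770210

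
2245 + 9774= 12019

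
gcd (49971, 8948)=1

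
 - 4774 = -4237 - 537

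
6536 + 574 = 7110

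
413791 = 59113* 7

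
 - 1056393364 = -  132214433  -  924178931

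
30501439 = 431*70769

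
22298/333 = 66+320/333 = 66.96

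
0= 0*901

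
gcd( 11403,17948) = 7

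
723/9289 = 723/9289 = 0.08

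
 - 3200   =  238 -3438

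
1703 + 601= 2304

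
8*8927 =71416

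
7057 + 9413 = 16470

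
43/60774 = 43/60774 =0.00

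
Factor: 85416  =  2^3*3^1*3559^1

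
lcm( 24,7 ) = 168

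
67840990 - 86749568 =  - 18908578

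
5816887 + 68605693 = 74422580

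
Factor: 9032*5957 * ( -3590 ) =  - 2^4*5^1*7^1 * 23^1*37^1 *359^1*1129^1 = - 193155010160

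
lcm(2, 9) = 18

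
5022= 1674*3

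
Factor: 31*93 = 2883 =3^1 *31^2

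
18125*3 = 54375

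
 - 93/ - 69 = 1  +  8/23 = 1.35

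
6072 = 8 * 759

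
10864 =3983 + 6881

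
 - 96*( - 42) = 4032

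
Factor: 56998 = 2^1*28499^1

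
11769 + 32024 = 43793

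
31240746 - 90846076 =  - 59605330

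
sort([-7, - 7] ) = [ - 7,-7] 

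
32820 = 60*547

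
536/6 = 89 + 1/3 = 89.33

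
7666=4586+3080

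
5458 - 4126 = 1332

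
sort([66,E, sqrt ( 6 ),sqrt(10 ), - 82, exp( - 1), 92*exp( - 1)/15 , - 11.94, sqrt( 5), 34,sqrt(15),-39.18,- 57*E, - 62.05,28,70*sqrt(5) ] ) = [ - 57*E, - 82, - 62.05, - 39.18, - 11.94, exp( - 1),sqrt( 5), 92*exp(-1 ) /15,  sqrt(6 ),E, sqrt(10 ), sqrt( 15 ),  28,34, 66,70*sqrt( 5 )]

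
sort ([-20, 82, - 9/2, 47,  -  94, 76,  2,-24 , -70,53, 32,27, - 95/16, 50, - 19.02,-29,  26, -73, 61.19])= [ - 94, - 73,-70,  -  29 , -24, - 20, - 19.02, - 95/16,-9/2, 2,  26, 27, 32 , 47,50 , 53, 61.19,76,82]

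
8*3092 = 24736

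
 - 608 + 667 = 59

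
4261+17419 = 21680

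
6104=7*872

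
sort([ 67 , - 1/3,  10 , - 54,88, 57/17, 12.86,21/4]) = [ - 54, - 1/3, 57/17,21/4,10,12.86,67,88]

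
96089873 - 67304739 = 28785134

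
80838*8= 646704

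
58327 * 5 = 291635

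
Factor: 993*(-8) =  - 7944 = - 2^3*3^1*331^1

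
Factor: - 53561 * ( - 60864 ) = 2^6*3^1 *19^1 * 317^1*2819^1 = 3259936704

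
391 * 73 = 28543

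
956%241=233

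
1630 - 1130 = 500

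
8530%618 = 496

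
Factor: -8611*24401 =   -  13^1*79^1  *109^1*1877^1= -  210117011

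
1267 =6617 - 5350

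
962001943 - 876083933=85918010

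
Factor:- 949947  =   - 3^1*316649^1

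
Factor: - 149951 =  - 113^1 * 1327^1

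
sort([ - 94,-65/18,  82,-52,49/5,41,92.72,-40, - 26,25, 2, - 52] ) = [ - 94,-52, -52,-40,-26, - 65/18, 2, 49/5 , 25, 41, 82, 92.72] 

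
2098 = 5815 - 3717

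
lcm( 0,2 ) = 0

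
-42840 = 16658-59498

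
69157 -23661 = 45496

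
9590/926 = 4795/463 = 10.36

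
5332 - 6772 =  - 1440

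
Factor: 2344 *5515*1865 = 24109153400 = 2^3 * 5^2*293^1*373^1 * 1103^1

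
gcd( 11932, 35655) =1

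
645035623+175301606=820337229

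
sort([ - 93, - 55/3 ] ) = [  -  93, - 55/3]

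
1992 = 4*498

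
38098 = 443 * 86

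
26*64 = 1664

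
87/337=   87/337=0.26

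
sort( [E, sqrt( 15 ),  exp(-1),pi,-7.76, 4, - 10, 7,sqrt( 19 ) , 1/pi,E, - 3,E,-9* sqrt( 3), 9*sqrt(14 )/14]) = [ - 9*sqrt (3 ),-10,-7.76, - 3, 1/pi,exp (-1) , 9 * sqrt(14)/14,E, E,E, pi,sqrt(15), 4,sqrt (19), 7] 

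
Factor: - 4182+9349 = 5167 = 5167^1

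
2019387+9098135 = 11117522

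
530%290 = 240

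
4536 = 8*567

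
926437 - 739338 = 187099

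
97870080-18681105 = 79188975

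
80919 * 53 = 4288707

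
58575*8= 468600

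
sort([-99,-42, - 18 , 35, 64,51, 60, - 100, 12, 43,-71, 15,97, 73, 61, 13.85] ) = [ - 100, - 99,  -  71, - 42,-18,12,13.85, 15, 35,43, 51, 60,61,64,73, 97 ]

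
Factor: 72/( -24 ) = -3^1 = - 3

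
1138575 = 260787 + 877788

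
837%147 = 102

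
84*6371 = 535164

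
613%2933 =613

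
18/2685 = 6/895 = 0.01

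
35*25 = 875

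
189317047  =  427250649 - 237933602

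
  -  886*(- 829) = 734494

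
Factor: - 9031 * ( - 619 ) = 5590189 = 11^1 *619^1 * 821^1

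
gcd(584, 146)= 146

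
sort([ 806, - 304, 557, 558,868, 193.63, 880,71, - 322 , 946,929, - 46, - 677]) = [ - 677, - 322, - 304, - 46,71,193.63, 557,  558 , 806, 868,880, 929,946 ]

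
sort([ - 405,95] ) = [ - 405,95]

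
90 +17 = 107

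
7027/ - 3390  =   - 3 + 3143/3390 = - 2.07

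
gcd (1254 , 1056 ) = 66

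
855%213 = 3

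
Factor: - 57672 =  - 2^3*3^4*89^1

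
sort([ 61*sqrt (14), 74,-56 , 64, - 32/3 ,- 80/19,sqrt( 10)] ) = [ - 56, - 32/3, - 80/19,sqrt (10),64, 74,61*sqrt(14)] 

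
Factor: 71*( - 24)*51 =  - 86904= - 2^3*3^2*17^1 * 71^1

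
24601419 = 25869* 951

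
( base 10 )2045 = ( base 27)2LK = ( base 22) 44l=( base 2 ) 11111111101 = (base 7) 5651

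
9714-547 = 9167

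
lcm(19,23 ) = 437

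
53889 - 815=53074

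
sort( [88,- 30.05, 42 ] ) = [ - 30.05, 42, 88] 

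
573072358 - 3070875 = 570001483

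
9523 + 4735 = 14258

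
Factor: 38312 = 2^3*4789^1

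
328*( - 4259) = - 1396952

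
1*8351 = 8351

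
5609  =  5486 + 123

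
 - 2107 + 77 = -2030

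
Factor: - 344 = - 2^3*43^1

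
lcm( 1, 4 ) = 4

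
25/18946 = 25/18946= 0.00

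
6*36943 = 221658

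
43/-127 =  - 43/127 = - 0.34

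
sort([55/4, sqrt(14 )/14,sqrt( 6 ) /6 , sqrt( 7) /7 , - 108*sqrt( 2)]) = [ - 108*sqrt( 2), sqrt( 14) /14 , sqrt(7)/7 , sqrt( 6) /6 , 55/4 ] 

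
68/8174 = 34/4087= 0.01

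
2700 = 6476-3776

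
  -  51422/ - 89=577  +  69/89 = 577.78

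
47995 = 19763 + 28232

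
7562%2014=1520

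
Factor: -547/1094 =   -  2^(  -  1) = - 1/2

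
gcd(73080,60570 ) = 90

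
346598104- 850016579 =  - 503418475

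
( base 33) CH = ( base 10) 413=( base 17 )175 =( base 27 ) f8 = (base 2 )110011101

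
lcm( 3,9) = 9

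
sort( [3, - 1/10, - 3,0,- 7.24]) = [ - 7.24, - 3,- 1/10,0 , 3 ] 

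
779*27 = 21033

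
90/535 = 18/107 = 0.17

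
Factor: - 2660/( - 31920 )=1/12 = 2^(  -  2 )*3^ (  -  1 )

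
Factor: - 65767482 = -2^1*3^2*11^1* 332159^1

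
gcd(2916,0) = 2916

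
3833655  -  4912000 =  - 1078345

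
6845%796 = 477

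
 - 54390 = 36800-91190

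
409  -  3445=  - 3036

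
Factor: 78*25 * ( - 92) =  -179400= - 2^3*3^1*5^2  *  13^1*23^1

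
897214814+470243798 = 1367458612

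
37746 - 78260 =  - 40514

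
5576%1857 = 5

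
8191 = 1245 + 6946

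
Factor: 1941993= 3^2  *47^1 * 4591^1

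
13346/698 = 6673/349=19.12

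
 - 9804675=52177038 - 61981713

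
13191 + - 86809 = - 73618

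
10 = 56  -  46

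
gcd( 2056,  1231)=1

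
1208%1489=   1208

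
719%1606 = 719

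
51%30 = 21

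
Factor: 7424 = 2^8*29^1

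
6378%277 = 7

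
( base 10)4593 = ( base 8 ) 10761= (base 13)2124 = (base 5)121333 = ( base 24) 7n9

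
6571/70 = 6571/70 = 93.87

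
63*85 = 5355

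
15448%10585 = 4863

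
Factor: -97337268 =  -2^2*3^3 * 7^1*199^1*647^1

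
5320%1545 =685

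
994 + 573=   1567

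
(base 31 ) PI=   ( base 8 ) 1431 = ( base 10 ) 793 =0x319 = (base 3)1002101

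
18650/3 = 6216 + 2/3=6216.67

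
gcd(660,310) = 10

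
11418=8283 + 3135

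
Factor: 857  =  857^1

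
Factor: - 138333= - 3^1*13^1*3547^1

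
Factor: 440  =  2^3 * 5^1*11^1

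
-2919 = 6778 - 9697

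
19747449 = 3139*6291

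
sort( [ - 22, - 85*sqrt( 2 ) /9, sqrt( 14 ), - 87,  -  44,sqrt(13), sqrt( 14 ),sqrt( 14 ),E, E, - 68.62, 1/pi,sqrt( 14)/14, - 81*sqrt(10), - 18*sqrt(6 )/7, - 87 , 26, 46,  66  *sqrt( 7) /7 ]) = [-81*sqrt( 10 ), - 87, - 87,  -  68.62, - 44, - 22,  -  85*sqrt( 2)/9,-18*sqrt( 6) /7,sqrt( 14 )/14,  1/pi,E,E, sqrt (13 ),  sqrt (14), sqrt( 14 ),sqrt( 14 ),66*sqrt( 7) /7,  26,46 ]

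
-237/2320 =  - 237/2320 = - 0.10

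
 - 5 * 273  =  -1365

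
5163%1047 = 975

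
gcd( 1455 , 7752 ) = 3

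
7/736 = 7/736 = 0.01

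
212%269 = 212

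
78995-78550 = 445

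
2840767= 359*7913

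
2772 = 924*3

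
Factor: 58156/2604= 67/3 = 3^( - 1)*67^1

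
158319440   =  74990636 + 83328804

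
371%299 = 72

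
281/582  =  281/582 = 0.48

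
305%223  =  82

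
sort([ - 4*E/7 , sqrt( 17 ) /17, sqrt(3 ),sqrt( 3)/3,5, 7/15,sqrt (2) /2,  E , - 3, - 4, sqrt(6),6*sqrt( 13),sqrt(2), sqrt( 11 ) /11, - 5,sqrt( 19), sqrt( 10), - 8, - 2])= [ - 8, - 5,-4, - 3, - 2,  -  4 * E/7,sqrt( 17)/17, sqrt( 11 )/11, 7/15,sqrt(3)/3, sqrt(2 )/2,sqrt( 2 ),  sqrt(3),sqrt(6), E,  sqrt ( 10),sqrt( 19),5,6*sqrt( 13) ]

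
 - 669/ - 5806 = 669/5806 = 0.12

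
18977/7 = 2711=2711.00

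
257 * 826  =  212282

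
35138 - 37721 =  - 2583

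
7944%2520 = 384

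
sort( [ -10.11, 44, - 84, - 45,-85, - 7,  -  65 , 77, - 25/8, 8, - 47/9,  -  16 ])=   [ - 85,  -  84, - 65,-45,  -  16, - 10.11  ,  -  7, - 47/9, - 25/8, 8,  44, 77]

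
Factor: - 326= -2^1*163^1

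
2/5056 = 1/2528 = 0.00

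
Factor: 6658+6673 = 13331^1 =13331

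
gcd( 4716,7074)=2358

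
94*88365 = 8306310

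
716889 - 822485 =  - 105596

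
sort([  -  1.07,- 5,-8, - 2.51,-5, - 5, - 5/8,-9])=[ - 9, - 8, - 5,- 5, - 5 ,-2.51, - 1.07, - 5/8 ]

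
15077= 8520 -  -6557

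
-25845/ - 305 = 84+45/61 = 84.74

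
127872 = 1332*96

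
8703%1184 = 415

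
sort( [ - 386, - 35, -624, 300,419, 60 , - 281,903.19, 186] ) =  [ - 624, - 386, - 281, - 35,60, 186, 300, 419, 903.19]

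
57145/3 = 19048 + 1/3 = 19048.33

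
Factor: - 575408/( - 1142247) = 2^4*3^( - 1)*17^( - 1 ) *22397^(-1 )*35963^1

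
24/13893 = 8/4631 = 0.00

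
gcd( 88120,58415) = 5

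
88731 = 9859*9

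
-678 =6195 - 6873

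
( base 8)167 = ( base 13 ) 92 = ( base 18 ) 6B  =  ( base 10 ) 119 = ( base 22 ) 59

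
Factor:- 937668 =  - 2^2*3^1*78139^1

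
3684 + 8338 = 12022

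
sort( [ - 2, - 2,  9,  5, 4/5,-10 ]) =[ - 10, - 2, - 2,  4/5 , 5,  9]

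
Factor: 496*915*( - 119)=- 2^4*3^1*5^1*7^1 *17^1*31^1*61^1 = - 54006960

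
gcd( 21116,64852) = 4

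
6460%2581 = 1298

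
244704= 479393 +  - 234689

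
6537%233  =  13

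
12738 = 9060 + 3678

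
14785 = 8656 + 6129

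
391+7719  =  8110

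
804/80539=804/80539 = 0.01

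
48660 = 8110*6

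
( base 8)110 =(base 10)72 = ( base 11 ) 66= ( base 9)80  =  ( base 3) 2200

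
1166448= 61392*19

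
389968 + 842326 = 1232294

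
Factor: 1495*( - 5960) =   -  2^3*5^2*13^1 * 23^1*149^1 = - 8910200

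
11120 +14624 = 25744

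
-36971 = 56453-93424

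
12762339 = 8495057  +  4267282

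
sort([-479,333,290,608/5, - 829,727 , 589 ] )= [ - 829, - 479,608/5,290 , 333,  589,727]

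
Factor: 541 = 541^1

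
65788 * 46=3026248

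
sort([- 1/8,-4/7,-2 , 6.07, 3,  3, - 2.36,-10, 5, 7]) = [ - 10, - 2.36, - 2 , - 4/7, -1/8, 3, 3,5,6.07, 7] 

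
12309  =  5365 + 6944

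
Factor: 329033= 89^1 *3697^1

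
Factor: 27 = 3^3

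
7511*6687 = 50226057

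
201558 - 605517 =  - 403959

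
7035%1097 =453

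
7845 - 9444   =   - 1599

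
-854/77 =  - 12 + 10/11 = - 11.09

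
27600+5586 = 33186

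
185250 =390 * 475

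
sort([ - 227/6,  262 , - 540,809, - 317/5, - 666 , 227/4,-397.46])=[ - 666, - 540, - 397.46, - 317/5, - 227/6,227/4,262 , 809]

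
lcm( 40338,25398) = 685746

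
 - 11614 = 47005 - 58619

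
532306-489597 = 42709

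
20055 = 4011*5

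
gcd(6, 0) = 6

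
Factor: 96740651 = 7^2*1974299^1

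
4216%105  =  16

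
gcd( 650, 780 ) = 130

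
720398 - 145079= 575319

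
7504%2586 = 2332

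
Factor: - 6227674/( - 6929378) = 3113837^1 *3464689^( - 1 ) = 3113837/3464689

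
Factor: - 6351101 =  - 673^1*9437^1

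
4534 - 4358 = 176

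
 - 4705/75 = -941/15 = - 62.73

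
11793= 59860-48067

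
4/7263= 4/7263 = 0.00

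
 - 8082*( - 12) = 96984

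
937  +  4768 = 5705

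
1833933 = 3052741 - 1218808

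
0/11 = 0 = 0.00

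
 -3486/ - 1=3486+0/1 = 3486.00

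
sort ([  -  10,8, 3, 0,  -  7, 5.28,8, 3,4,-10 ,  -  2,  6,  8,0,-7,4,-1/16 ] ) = [ - 10,- 10,-7, - 7, - 2, - 1/16, 0, 0, 3, 3, 4, 4,5.28, 6, 8,8 , 8 ]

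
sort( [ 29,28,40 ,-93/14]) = [  -  93/14 , 28, 29,40] 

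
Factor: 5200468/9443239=400036/726403 = 2^2*7^2* 13^1*157^1*733^( - 1)*991^(  -  1 )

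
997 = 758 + 239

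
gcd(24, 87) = 3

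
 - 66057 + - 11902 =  - 77959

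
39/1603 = 39/1603 = 0.02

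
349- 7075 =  - 6726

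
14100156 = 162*87038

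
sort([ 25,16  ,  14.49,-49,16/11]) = [ - 49,16/11,14.49 , 16, 25]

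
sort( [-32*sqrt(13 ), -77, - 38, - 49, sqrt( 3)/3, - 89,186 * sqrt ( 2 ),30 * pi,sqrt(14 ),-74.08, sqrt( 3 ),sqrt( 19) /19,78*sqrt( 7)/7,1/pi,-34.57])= [ - 32*sqrt ( 13),-89,-77,  -  74.08, - 49,  -  38,  -  34.57,sqrt( 19 )/19,1/pi,  sqrt( 3 ) /3, sqrt(3),sqrt(14),78*sqrt ( 7 ) /7,30*pi, 186*sqrt( 2 )]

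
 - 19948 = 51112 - 71060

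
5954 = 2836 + 3118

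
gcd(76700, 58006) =26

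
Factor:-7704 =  - 2^3*3^2 * 107^1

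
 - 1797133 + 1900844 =103711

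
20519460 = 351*58460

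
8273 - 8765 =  - 492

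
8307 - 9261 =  - 954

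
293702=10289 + 283413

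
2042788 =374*5462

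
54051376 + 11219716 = 65271092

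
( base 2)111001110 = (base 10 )462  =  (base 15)20c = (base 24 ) J6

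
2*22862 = 45724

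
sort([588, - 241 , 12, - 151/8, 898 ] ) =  [ - 241,- 151/8,12,588, 898] 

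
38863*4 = 155452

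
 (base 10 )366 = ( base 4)11232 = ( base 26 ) e2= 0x16E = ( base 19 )105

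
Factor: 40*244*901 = 2^5*5^1*17^1*53^1*61^1 =8793760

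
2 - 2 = 0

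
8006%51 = 50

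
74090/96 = 771 + 37/48= 771.77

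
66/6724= 33/3362 = 0.01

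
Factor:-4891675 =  - 5^2 * 389^1*503^1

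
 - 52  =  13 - 65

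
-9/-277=9/277=0.03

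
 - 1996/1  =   - 1996 = - 1996.00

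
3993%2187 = 1806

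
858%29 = 17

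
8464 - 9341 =-877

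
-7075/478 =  - 7075/478= - 14.80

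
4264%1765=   734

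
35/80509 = 35/80509= 0.00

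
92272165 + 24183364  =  116455529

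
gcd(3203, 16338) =1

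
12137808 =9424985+2712823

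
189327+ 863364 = 1052691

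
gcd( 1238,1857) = 619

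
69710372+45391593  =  115101965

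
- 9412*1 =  - 9412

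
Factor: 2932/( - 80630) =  - 2/55 = - 2^1*5^( - 1 )* 11^ (-1 ) 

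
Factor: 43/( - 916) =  - 2^( - 2)*43^1* 229^( - 1)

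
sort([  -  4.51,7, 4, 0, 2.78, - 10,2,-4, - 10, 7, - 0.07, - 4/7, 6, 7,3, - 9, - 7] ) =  [ - 10,-10, - 9,-7, - 4.51,-4, - 4/7, - 0.07, 0,2,2.78, 3, 4,6,7, 7, 7]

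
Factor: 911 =911^1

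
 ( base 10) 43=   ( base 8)53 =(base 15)2D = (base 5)133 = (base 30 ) 1d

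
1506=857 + 649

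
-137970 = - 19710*7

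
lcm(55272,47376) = 331632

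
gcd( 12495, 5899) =17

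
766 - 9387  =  -8621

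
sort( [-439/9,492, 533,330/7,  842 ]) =[ - 439/9, 330/7,492, 533, 842]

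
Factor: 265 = 5^1 *53^1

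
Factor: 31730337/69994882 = 2^(-1) * 3^2 * 17^( - 1 )* 73^(-1) * 28201^( - 1) * 3525593^1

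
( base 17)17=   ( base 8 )30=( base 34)o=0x18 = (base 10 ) 24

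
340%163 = 14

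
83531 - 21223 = 62308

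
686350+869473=1555823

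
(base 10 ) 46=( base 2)101110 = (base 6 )114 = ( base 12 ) 3a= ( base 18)2a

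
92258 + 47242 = 139500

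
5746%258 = 70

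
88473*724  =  64054452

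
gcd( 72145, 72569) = 1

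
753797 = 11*68527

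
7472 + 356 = 7828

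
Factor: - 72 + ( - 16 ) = - 88 = - 2^3*11^1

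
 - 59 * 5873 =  - 346507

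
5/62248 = 5/62248 = 0.00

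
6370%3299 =3071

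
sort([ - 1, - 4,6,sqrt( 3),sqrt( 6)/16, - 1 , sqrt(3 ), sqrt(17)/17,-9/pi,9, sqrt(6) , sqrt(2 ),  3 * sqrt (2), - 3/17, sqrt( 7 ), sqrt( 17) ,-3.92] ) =[ - 4, - 3.92, - 9/pi , - 1, - 1, - 3/17, sqrt( 6 ) /16,  sqrt( 17)/17,sqrt( 2),sqrt( 3 ), sqrt( 3), sqrt( 6), sqrt ( 7),sqrt( 17), 3*sqrt( 2 ),6,9]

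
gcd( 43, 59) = 1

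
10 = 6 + 4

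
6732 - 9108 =  -  2376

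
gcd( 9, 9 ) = 9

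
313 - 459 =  - 146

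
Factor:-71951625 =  - 3^3 * 5^3* 21319^1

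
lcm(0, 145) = 0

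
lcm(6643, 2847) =19929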